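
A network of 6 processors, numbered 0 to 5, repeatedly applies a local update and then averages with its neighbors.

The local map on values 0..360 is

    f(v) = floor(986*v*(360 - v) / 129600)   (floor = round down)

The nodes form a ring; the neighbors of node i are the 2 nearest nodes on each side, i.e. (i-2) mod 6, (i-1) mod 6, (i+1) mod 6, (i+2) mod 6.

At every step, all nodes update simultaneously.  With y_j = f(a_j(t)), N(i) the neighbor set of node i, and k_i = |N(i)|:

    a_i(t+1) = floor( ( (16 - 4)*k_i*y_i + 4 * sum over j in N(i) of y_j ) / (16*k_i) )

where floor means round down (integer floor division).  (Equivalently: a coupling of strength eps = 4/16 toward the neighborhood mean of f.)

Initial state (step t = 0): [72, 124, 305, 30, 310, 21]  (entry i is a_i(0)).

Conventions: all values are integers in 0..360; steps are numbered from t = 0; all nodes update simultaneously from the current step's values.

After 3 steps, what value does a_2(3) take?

Simulating step by step:
t=0: [72, 124, 305, 30, 310, 21]
t=1: [150, 192, 130, 88, 113, 76]
t=2: [232, 234, 225, 189, 209, 177]
t=3: [227, 227, 231, 242, 239, 242]

Answer: a_2(3) = 231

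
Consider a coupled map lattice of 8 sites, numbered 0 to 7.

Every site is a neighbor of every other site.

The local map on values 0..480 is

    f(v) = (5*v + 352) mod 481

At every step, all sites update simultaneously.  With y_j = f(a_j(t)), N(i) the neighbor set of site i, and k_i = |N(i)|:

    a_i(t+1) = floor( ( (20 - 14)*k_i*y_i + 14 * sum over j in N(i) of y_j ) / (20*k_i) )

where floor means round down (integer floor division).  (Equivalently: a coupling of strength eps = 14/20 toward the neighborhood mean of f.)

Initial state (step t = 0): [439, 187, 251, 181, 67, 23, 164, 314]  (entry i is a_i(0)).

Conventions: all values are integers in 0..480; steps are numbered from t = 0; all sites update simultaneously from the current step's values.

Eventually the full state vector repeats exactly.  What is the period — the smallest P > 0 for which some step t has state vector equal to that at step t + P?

Answer: 6
Key observation: The state at step 26, [299, 239, 303, 329, 312, 268, 312, 270], reappears at step 32 — and no state repeats earlier — so the cycle the system enters has period 6.

Derivation:
t=0: [439, 187, 251, 181, 67, 23, 164, 314]
t=1: [257, 293, 261, 287, 270, 322, 270, 324]
t=2: [211, 247, 215, 241, 224, 180, 224, 182]
t=3: [270, 210, 274, 204, 187, 239, 187, 241]
t=4: [277, 313, 281, 307, 290, 246, 290, 248]
t=5: [312, 348, 316, 342, 325, 281, 325, 283]
t=6: [246, 186, 154, 180, 163, 215, 163, 217]
t=7: [253, 289, 257, 283, 266, 318, 266, 320]
t=8: [191, 227, 195, 221, 204, 160, 204, 162]
t=9: [266, 206, 270, 200, 279, 235, 279, 237]
t=10: [257, 293, 261, 287, 270, 226, 270, 228]
t=11: [212, 248, 216, 242, 225, 181, 225, 183]
t=12: [275, 215, 279, 209, 192, 244, 192, 246]
t=13: [302, 338, 306, 332, 315, 271, 315, 273]
t=14: [244, 184, 248, 178, 161, 213, 161, 215]
t=15: [243, 279, 247, 273, 256, 308, 256, 310]
t=16: [238, 274, 242, 268, 251, 303, 251, 305]
t=17: [213, 249, 217, 243, 226, 278, 226, 280]
t=18: [280, 220, 284, 214, 197, 249, 197, 251]
t=19: [279, 219, 283, 309, 292, 248, 292, 250]
t=20: [274, 214, 278, 304, 287, 243, 287, 245]
t=21: [297, 333, 301, 327, 310, 266, 310, 268]
t=22: [315, 255, 319, 249, 328, 284, 328, 286]
t=23: [117, 153, 121, 147, 130, 182, 130, 184]
t=24: [281, 221, 285, 215, 198, 250, 198, 252]
t=25: [284, 224, 288, 314, 297, 253, 297, 255]
t=26: [299, 239, 303, 329, 312, 268, 312, 270]
t=27: [325, 265, 329, 259, 338, 294, 338, 296]
t=28: [167, 203, 171, 197, 180, 232, 180, 234]
t=29: [242, 278, 246, 272, 255, 211, 255, 213]
t=30: [233, 269, 237, 263, 246, 298, 246, 300]
t=31: [188, 224, 192, 218, 201, 253, 201, 255]
t=32: [299, 239, 303, 329, 312, 268, 312, 270]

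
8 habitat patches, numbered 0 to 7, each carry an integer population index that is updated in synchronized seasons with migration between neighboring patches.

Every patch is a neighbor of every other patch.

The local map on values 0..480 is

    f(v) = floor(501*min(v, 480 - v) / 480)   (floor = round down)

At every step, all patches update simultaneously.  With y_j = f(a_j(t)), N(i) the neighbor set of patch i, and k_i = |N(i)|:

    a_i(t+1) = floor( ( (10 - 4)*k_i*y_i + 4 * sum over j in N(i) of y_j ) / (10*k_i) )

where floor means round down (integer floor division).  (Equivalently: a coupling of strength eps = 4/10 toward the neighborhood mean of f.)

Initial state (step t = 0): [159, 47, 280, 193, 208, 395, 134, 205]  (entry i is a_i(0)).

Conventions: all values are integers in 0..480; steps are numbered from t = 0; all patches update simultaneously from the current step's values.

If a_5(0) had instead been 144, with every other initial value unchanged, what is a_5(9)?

Simulating step by step:
t=0: [159, 47, 280, 193, 208, 144, 134, 205]
t=1: [166, 103, 189, 185, 194, 158, 152, 192]
t=2: [173, 137, 186, 184, 189, 168, 165, 188]
t=3: [180, 159, 188, 186, 189, 177, 176, 189]
t=4: [187, 175, 192, 191, 192, 185, 185, 192]
t=5: [195, 188, 197, 197, 197, 194, 194, 197]
t=6: [202, 199, 204, 204, 204, 202, 202, 204]
t=7: [210, 208, 211, 211, 211, 210, 210, 211]
t=8: [219, 218, 219, 219, 219, 219, 219, 219]
t=9: [227, 227, 227, 227, 227, 227, 227, 227]

Answer: a_5(9) = 227
Key observation: This trace re-runs the system from the modified initial state.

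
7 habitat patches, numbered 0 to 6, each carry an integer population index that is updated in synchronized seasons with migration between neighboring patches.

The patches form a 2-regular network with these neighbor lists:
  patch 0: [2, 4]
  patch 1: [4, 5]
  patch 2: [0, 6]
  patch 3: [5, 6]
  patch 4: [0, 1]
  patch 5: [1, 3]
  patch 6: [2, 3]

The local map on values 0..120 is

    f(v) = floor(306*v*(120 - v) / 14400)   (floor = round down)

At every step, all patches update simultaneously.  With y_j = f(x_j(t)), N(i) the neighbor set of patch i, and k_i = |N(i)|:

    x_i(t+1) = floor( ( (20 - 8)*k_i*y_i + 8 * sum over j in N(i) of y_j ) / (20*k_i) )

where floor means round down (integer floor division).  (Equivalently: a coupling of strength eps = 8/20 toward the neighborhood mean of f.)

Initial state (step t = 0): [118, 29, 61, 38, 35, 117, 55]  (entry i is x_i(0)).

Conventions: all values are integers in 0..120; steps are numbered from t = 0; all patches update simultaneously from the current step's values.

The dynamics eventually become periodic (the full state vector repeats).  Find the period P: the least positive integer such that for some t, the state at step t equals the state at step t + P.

Answer: 2
Key observation: The state at step 5, [73, 73, 73, 73, 73, 73, 73], reappears at step 7 — and no state repeats earlier — so the cycle the system enters has period 2.

Derivation:
t=0: [118, 29, 61, 38, 35, 117, 55]
t=1: [30, 47, 61, 56, 50, 28, 73]
t=2: [64, 68, 71, 70, 70, 62, 73]
t=3: [75, 75, 73, 74, 74, 75, 72]
t=4: [71, 71, 72, 72, 71, 71, 72]
t=5: [73, 73, 73, 73, 73, 73, 73]
t=6: [72, 72, 72, 72, 72, 72, 72]
t=7: [73, 73, 73, 73, 73, 73, 73]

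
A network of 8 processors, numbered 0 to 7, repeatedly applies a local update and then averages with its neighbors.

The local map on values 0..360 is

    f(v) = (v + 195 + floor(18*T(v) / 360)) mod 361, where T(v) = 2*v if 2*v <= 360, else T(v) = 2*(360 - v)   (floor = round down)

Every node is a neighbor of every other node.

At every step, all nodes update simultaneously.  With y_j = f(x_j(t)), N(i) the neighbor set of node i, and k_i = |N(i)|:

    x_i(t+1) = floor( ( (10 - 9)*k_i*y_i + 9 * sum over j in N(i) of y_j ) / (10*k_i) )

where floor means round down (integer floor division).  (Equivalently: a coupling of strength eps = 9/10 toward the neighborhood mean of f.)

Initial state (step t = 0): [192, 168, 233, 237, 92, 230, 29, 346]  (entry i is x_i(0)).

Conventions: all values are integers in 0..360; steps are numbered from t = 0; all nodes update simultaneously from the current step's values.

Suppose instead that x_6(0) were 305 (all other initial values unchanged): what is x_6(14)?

Answer: x_6(14) = 231
Key observation: This trace re-runs the system from the modified initial state.

Derivation:
t=0: [192, 168, 233, 237, 92, 230, 305, 346]
t=1: [117, 117, 116, 115, 109, 116, 114, 113]
t=2: [320, 320, 320, 320, 320, 320, 320, 320]
t=3: [158, 158, 158, 158, 158, 158, 158, 158]
t=4: [7, 7, 7, 7, 7, 7, 7, 7]
t=5: [202, 202, 202, 202, 202, 202, 202, 202]
t=6: [51, 51, 51, 51, 51, 51, 51, 51]
t=7: [251, 251, 251, 251, 251, 251, 251, 251]
t=8: [95, 95, 95, 95, 95, 95, 95, 95]
t=9: [299, 299, 299, 299, 299, 299, 299, 299]
t=10: [139, 139, 139, 139, 139, 139, 139, 139]
t=11: [347, 347, 347, 347, 347, 347, 347, 347]
t=12: [182, 182, 182, 182, 182, 182, 182, 182]
t=13: [33, 33, 33, 33, 33, 33, 33, 33]
t=14: [231, 231, 231, 231, 231, 231, 231, 231]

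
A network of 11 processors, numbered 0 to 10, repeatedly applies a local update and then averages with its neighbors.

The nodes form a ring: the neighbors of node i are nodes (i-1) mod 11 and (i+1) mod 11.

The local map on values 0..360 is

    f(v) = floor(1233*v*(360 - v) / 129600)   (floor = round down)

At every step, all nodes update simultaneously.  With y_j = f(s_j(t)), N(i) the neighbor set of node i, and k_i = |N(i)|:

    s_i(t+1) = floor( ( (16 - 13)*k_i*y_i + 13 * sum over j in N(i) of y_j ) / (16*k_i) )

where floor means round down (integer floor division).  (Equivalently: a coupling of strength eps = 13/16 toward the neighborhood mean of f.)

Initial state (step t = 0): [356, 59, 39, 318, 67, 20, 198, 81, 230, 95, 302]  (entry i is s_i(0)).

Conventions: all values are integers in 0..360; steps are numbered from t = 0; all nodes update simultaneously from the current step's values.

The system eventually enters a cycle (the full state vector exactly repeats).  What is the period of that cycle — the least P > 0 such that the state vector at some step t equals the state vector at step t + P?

Answer: 2
Key observation: The state at step 16, [304, 304, 304, 304, 304, 304, 304, 304, 304, 304, 304], reappears at step 18 — and no state repeats earlier — so the cycle the system enters has period 2.

Derivation:
t=0: [356, 59, 39, 318, 67, 20, 198, 81, 230, 95, 302]
t=1: [138, 85, 142, 147, 112, 211, 170, 279, 237, 227, 133]
t=2: [261, 279, 265, 282, 291, 288, 266, 277, 255, 282, 288]
t=3: [213, 236, 217, 213, 200, 210, 213, 240, 221, 222, 221]
t=4: [287, 292, 288, 299, 299, 300, 288, 290, 284, 291, 293]
t=5: [189, 196, 183, 182, 172, 182, 184, 199, 194, 194, 193]
t=6: [305, 307, 306, 307, 307, 307, 306, 306, 305, 306, 306]
t=7: [156, 157, 154, 155, 154, 155, 155, 157, 157, 157, 157]
t=8: [302, 301, 302, 301, 301, 301, 302, 302, 303, 303, 302]
t=9: [166, 166, 167, 167, 168, 167, 166, 165, 164, 164, 165]
t=10: [306, 306, 306, 306, 306, 306, 306, 305, 305, 305, 305]
t=11: [157, 157, 157, 157, 157, 157, 157, 158, 159, 159, 158]
t=12: [303, 303, 303, 303, 303, 303, 303, 303, 303, 303, 303]
t=13: [164, 164, 164, 164, 164, 164, 164, 164, 164, 164, 164]
t=14: [305, 305, 305, 305, 305, 305, 305, 305, 305, 305, 305]
t=15: [159, 159, 159, 159, 159, 159, 159, 159, 159, 159, 159]
t=16: [304, 304, 304, 304, 304, 304, 304, 304, 304, 304, 304]
t=17: [161, 161, 161, 161, 161, 161, 161, 161, 161, 161, 161]
t=18: [304, 304, 304, 304, 304, 304, 304, 304, 304, 304, 304]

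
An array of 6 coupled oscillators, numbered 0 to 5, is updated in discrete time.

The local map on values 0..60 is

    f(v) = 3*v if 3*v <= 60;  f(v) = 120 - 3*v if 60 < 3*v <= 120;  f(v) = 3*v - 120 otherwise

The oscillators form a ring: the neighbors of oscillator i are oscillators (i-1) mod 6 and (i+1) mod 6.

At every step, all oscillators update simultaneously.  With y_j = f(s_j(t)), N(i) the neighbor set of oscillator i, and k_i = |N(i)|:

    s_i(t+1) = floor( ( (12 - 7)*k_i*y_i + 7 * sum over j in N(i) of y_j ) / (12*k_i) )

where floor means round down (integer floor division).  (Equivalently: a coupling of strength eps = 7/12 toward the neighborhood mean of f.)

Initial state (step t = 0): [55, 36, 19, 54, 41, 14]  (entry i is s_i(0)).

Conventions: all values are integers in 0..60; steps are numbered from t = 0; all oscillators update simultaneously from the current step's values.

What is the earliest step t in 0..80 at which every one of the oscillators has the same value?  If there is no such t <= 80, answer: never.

Simulating step by step:
t=0: [55, 36, 19, 54, 41, 14]  (not all equal)
t=1: [34, 34, 39, 35, 25, 31]  (not all equal)
t=2: [20, 13, 10, 20, 31, 29]  (not all equal)
t=3: [46, 42, 41, 41, 38, 39]  (not all equal)
t=4: [10, 8, 3, 3, 4, 8]  (not all equal)
t=5: [26, 21, 13, 9, 14, 22]  (not all equal)
t=6: [49, 47, 40, 34, 41, 47]  (not all equal)
t=7: [23, 16, 11, 8, 12, 17]  (not all equal)
t=8: [50, 44, 34, 30, 36, 46]  (not all equal)
t=9: [21, 19, 19, 21, 19, 19]  (not all equal)
t=10: [57, 57, 57, 57, 57, 57]  (all equal)

Answer: 10
Key observation: Synchronization is absorbing here: once all oscillators are equal they stay equal, and step 10 is the first all-equal step.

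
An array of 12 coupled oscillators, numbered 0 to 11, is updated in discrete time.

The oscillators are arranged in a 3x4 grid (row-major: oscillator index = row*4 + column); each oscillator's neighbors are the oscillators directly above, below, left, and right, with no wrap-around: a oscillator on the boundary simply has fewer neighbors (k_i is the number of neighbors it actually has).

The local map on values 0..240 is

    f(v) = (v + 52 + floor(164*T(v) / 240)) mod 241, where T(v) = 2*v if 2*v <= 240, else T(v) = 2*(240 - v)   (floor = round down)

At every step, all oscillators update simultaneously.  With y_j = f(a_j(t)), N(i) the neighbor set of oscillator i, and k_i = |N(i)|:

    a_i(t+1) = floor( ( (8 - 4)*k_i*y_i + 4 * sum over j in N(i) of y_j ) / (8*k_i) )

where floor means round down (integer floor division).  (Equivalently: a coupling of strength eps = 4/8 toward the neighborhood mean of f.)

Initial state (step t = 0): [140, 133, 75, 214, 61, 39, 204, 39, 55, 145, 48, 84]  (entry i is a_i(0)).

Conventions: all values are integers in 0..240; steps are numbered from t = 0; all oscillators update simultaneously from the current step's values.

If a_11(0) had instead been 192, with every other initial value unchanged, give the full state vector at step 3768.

Answer: [203, 203, 203, 203, 203, 203, 203, 203, 203, 203, 203, 203]
Key observation: The state at step 25, [64, 64, 64, 64, 64, 64, 64, 64, 64, 64, 64, 64], reappears at step 27: the system is in a cycle of period 2 from step 25 on.  Therefore the state at step 3768 equals the state at step 25 + ((3768 - 25) mod 2) = 26, which is [203, 203, 203, 203, 203, 203, 203, 203, 203, 203, 203, 203].

Derivation:
t=0: [140, 133, 75, 214, 61, 39, 204, 39, 55, 145, 48, 192]
t=1: [115, 121, 150, 123, 166, 126, 117, 104, 161, 124, 118, 111]
t=2: [84, 90, 87, 81, 81, 90, 83, 70, 82, 90, 87, 73]
t=3: [11, 20, 13, 59, 7, 19, 37, 147, 9, 19, 50, 170]
t=4: [80, 92, 112, 137, 75, 98, 123, 110, 77, 104, 136, 101]
t=5: [64, 33, 72, 80, 160, 71, 81, 74, 188, 89, 77, 65]
t=6: [154, 172, 133, 112, 122, 139, 113, 148, 60, 97, 155, 217]
t=7: [83, 80, 83, 81, 107, 79, 82, 77, 130, 80, 70, 71]
t=8: [19, 42, 4, 61, 88, 127, 89, 154, 61, 91, 146, 222]
t=9: [90, 117, 91, 133, 73, 73, 50, 86, 109, 75, 59, 70]
t=10: [89, 89, 70, 55, 164, 200, 141, 86, 147, 195, 198, 159]
t=11: [35, 61, 156, 148, 67, 64, 88, 65, 78, 69, 72, 60]
t=12: [168, 167, 90, 113, 200, 181, 98, 152, 224, 217, 182, 203]
t=13: [74, 67, 44, 65, 66, 66, 52, 72, 59, 62, 63, 70]
t=14: [218, 203, 176, 197, 208, 202, 185, 210, 197, 199, 198, 214]
t=15: [61, 64, 70, 67, 62, 64, 68, 63, 65, 65, 65, 62]
t=16: [198, 204, 212, 209, 199, 203, 209, 203, 203, 204, 205, 200]
t=17: [65, 63, 61, 62, 65, 64, 62, 63, 64, 63, 63, 64]
t=18: [204, 201, 197, 198, 204, 202, 199, 200, 203, 201, 200, 202]
t=19: [64, 64, 65, 65, 64, 64, 65, 65, 64, 64, 65, 64]
t=20: [203, 203, 204, 205, 203, 203, 204, 204, 203, 203, 204, 204]
t=21: [64, 64, 63, 63, 64, 64, 64, 63, 64, 64, 64, 64]
t=22: [203, 202, 201, 201, 203, 203, 202, 201, 203, 203, 203, 202]
t=23: [64, 64, 64, 65, 64, 64, 64, 64, 64, 64, 64, 64]
t=24: [203, 203, 203, 204, 203, 203, 203, 203, 203, 203, 203, 203]
t=25: [64, 64, 64, 64, 64, 64, 64, 64, 64, 64, 64, 64]
t=26: [203, 203, 203, 203, 203, 203, 203, 203, 203, 203, 203, 203]
t=27: [64, 64, 64, 64, 64, 64, 64, 64, 64, 64, 64, 64]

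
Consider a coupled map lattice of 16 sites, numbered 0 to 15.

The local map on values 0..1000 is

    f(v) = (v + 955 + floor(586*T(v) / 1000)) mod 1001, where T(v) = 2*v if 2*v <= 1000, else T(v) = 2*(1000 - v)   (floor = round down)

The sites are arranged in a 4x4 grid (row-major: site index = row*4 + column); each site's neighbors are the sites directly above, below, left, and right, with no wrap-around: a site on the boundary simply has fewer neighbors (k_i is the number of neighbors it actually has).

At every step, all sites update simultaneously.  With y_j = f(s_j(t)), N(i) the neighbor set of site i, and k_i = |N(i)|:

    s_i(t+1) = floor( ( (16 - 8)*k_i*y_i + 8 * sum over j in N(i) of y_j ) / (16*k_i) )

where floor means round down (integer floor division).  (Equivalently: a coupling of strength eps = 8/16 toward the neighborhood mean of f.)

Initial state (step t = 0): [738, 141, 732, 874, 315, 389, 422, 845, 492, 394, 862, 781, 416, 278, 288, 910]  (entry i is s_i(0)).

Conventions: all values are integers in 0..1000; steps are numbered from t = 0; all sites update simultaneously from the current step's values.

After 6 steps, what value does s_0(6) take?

Simulating step by step:
t=0: [738, 141, 732, 874, 315, 389, 422, 845, 492, 394, 862, 781, 416, 278, 288, 910]
t=1: [724, 596, 850, 982, 622, 721, 904, 962, 394, 698, 894, 983, 573, 652, 706, 877]
t=2: [10, 174, 814, 963, 143, 126, 848, 960, 412, 226, 727, 962, 218, 11, 328, 727]
t=3: [636, 530, 871, 966, 473, 365, 886, 963, 613, 603, 881, 973, 670, 745, 829, 906]
t=4: [261, 306, 815, 963, 620, 624, 943, 961, 178, 352, 853, 963, 258, 667, 981, 970]
t=5: [419, 562, 916, 966, 155, 298, 849, 960, 378, 527, 939, 963, 344, 369, 803, 958]
t=6: [511, 419, 811, 961, 518, 466, 926, 963, 558, 403, 852, 960, 733, 664, 940, 967]

Answer: s_0(6) = 511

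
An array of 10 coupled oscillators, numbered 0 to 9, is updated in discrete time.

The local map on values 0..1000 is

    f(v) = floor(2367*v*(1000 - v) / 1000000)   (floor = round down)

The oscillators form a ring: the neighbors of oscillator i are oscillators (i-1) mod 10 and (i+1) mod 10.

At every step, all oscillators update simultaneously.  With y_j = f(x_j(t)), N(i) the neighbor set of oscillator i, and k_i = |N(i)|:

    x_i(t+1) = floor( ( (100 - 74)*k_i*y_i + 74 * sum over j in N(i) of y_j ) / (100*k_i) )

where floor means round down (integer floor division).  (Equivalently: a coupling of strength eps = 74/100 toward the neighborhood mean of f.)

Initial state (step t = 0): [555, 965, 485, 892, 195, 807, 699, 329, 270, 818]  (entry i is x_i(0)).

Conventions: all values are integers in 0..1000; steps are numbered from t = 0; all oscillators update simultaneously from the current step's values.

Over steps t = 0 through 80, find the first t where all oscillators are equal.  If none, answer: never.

Simulating step by step:
t=0: [555, 965, 485, 892, 195, 807, 699, 329, 270, 818]  (not all equal)
t=1: [311, 455, 267, 415, 316, 417, 458, 492, 444, 480]  (not all equal)
t=2: [566, 511, 549, 509, 557, 555, 584, 586, 588, 557]  (not all equal)
t=3: [585, 585, 589, 586, 586, 580, 577, 574, 577, 578]  (not all equal)
t=4: [575, 573, 573, 573, 574, 575, 577, 577, 577, 575]  (not all equal)
t=5: [578, 578, 579, 578, 578, 577, 577, 577, 577, 577]  (not all equal)
t=6: [577, 576, 576, 576, 577, 577, 577, 577, 577, 577]  (not all equal)
t=7: [577, 577, 578, 577, 577, 577, 577, 577, 577, 577]  (not all equal)
t=8: [577, 577, 577, 577, 577, 577, 577, 577, 577, 577]  (all equal)

Answer: 8
Key observation: Synchronization is absorbing here: once all oscillators are equal they stay equal, and step 8 is the first all-equal step.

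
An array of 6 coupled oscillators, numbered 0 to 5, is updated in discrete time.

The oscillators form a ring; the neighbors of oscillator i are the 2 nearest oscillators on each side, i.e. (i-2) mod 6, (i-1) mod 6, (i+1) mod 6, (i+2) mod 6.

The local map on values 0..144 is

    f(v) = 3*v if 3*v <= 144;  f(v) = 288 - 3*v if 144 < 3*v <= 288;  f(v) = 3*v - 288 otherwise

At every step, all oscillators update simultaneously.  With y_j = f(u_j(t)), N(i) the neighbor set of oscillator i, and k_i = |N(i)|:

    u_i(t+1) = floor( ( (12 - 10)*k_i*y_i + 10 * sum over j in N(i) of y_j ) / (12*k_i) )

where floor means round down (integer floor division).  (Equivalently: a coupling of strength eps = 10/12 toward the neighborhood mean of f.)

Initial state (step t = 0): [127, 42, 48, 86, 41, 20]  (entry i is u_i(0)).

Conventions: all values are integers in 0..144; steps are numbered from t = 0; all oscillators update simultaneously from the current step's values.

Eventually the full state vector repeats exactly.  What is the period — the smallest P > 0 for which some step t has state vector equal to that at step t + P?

Answer: 2
Key observation: The state at step 8, [36, 36, 36, 36, 36, 36], reappears at step 10 — and no state repeats earlier — so the cycle the system enters has period 2.

Derivation:
t=0: [127, 42, 48, 86, 41, 20]
t=1: [109, 89, 101, 99, 88, 87]
t=2: [24, 22, 21, 19, 22, 23]
t=3: [67, 65, 64, 64, 65, 65]
t=4: [92, 93, 92, 94, 93, 92]
t=5: [10, 10, 9, 9, 10, 9]
t=6: [28, 28, 28, 28, 28, 28]
t=7: [84, 84, 84, 84, 84, 84]
t=8: [36, 36, 36, 36, 36, 36]
t=9: [108, 108, 108, 108, 108, 108]
t=10: [36, 36, 36, 36, 36, 36]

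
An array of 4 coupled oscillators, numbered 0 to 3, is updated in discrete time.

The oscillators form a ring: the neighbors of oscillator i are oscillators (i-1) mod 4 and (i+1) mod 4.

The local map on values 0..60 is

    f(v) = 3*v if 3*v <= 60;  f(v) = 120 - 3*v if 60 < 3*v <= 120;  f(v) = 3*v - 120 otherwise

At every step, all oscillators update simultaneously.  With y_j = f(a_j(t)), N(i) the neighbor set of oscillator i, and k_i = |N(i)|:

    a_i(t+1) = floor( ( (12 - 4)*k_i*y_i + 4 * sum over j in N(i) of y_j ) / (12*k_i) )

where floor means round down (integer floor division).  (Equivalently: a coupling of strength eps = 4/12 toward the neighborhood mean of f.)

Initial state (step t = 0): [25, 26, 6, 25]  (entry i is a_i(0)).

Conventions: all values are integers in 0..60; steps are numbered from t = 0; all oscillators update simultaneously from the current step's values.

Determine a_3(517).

Answer: a_3(517) = 48
Key observation: The state at step 10, [24, 24, 24, 24], reappears at step 12: the system is in a cycle of period 2 from step 10 on.  Therefore the state at step 517 equals the state at step 10 + ((517 - 10) mod 2) = 11, which is [48, 48, 48, 48].

Derivation:
t=0: [25, 26, 6, 25]
t=1: [44, 38, 26, 40]
t=2: [9, 13, 29, 9]
t=3: [29, 36, 33, 28]
t=4: [30, 17, 22, 33]
t=5: [32, 48, 48, 28]
t=6: [26, 24, 26, 32]
t=7: [40, 46, 40, 30]
t=8: [8, 12, 8, 20]
t=9: [32, 32, 32, 48]
t=10: [24, 24, 24, 24]
t=11: [48, 48, 48, 48]
t=12: [24, 24, 24, 24]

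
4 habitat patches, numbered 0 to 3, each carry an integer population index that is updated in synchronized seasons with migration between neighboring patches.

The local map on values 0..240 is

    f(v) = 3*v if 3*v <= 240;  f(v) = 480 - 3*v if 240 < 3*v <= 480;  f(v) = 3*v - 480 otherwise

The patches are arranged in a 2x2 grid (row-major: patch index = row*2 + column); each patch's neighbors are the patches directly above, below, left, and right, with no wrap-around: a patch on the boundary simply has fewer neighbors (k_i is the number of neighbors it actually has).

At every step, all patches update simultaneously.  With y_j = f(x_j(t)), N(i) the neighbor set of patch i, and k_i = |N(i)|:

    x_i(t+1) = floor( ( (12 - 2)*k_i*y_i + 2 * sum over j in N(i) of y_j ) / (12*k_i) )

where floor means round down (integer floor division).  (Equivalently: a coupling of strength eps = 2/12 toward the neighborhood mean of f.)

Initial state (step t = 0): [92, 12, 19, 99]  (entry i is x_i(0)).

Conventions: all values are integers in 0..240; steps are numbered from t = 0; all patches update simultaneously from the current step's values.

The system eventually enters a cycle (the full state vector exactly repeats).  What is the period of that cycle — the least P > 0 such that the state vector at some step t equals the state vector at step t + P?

Simulating step by step:
t=0: [92, 12, 19, 99]
t=1: [177, 62, 79, 160]
t=2: [77, 159, 201, 35]
t=3: [203, 30, 130, 98]
t=4: [122, 101, 101, 170]
t=5: [124, 159, 159, 54]
t=6: [90, 25, 25, 135]
t=7: [187, 86, 86, 75]
t=8: [104, 210, 210, 224]
t=9: [165, 155, 155, 185]
t=10: [15, 20, 20, 65]
t=11: [47, 70, 70, 172]
t=12: [152, 189, 189, 65]
t=13: [34, 90, 90, 177]
t=14: [120, 187, 187, 77]
t=15: [113, 96, 96, 206]
t=16: [149, 183, 183, 147]
t=17: [39, 63, 63, 44]
t=18: [129, 178, 178, 141]
t=19: [86, 57, 57, 56]
t=20: [213, 175, 175, 168]
t=21: [140, 52, 52, 27]
t=22: [76, 141, 141, 93]
t=23: [199, 83, 83, 177]
t=24: [136, 206, 206, 81]
t=25: [83, 140, 140, 220]
t=26: [202, 84, 84, 160]
t=27: [143, 200, 200, 38]
t=28: [62, 113, 113, 115]
t=29: [178, 144, 144, 136]
t=30: [53, 50, 50, 68]
t=31: [157, 155, 155, 195]
t=32: [10, 22, 22, 90]
t=33: [36, 75, 75, 186]
t=34: [127, 203, 203, 102]
t=35: [104, 130, 130, 166]
t=36: [155, 90, 90, 30]
t=37: [47, 183, 183, 110]
t=38: [129, 81, 81, 136]
t=39: [117, 211, 211, 99]
t=40: [133, 153, 153, 178]
t=41: [71, 28, 28, 48]
t=42: [191, 99, 99, 134]
t=43: [108, 166, 166, 95]
t=44: [133, 44, 44, 165]
t=45: [89, 118, 118, 34]
t=46: [198, 131, 131, 106]
t=47: [109, 95, 95, 149]
t=48: [160, 178, 178, 60]
t=49: [9, 60, 60, 159]
t=50: [52, 152, 152, 32]
t=51: [134, 41, 41, 84]
t=52: [85, 128, 128, 210]
t=53: [203, 111, 111, 141]
t=54: [132, 138, 138, 72]
t=55: [81, 80, 80, 191]
t=56: [237, 227, 227, 117]
t=57: [226, 197, 197, 141]
t=58: [183, 113, 113, 66]
t=59: [81, 139, 139, 188]
t=60: [208, 79, 79, 80]
t=61: [159, 229, 229, 239]
t=62: [37, 192, 192, 232]
t=63: [108, 107, 107, 196]
t=64: [156, 154, 154, 116]
t=65: [13, 27, 27, 113]
t=66: [46, 82, 82, 131]
t=67: [154, 213, 213, 111]
t=68: [41, 146, 146, 149]
t=69: [109, 48, 48, 34]
t=70: [151, 141, 141, 109]
t=71: [32, 62, 62, 137]
t=72: [111, 168, 168, 88]
t=73: [126, 50, 50, 184]
t=74: [110, 139, 139, 85]
t=75: [135, 83, 83, 198]
t=76: [101, 208, 208, 133]
t=77: [171, 141, 141, 91]
t=78: [37, 67, 67, 182]
t=79: [126, 182, 182, 88]
t=80: [96, 81, 81, 191]
t=81: [199, 221, 221, 117]
t=82: [128, 173, 173, 138]
t=83: [86, 46, 46, 61]
t=84: [208, 148, 148, 175]
t=85: [126, 45, 45, 43]
t=86: [107, 131, 131, 130]
t=87: [147, 93, 93, 89]
t=88: [66, 188, 188, 211]
t=89: [179, 99, 99, 141]
t=90: [78, 162, 162, 78]
t=91: [196, 44, 44, 196]
t=92: [112, 128, 128, 112]
t=93: [136, 104, 104, 136]
t=94: [88, 152, 152, 88]
t=95: [184, 56, 56, 184]
t=96: [88, 152, 152, 88]

Answer: 2
Key observation: The state at step 94, [88, 152, 152, 88], reappears at step 96 — and no state repeats earlier — so the cycle the system enters has period 2.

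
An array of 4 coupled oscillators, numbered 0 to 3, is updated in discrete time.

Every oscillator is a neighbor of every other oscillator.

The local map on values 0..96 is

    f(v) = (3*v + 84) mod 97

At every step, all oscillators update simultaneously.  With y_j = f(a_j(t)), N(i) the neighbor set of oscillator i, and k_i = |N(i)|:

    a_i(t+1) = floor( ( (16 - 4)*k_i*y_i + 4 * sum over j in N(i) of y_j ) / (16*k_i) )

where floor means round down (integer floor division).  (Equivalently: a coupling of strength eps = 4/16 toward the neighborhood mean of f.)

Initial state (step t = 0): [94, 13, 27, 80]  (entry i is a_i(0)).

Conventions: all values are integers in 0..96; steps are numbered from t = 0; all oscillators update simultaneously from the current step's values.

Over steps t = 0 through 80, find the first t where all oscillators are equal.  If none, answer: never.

Answer: 23
Key observation: Synchronization is absorbing here: once all oscillators are equal they stay equal, and step 23 is the first all-equal step.

Derivation:
t=0: [94, 13, 27, 80]  (not all equal)
t=1: [66, 34, 62, 38]  (not all equal)
t=2: [80, 80, 72, 24]  (not all equal)
t=3: [33, 33, 17, 50]  (not all equal)
t=4: [78, 78, 46, 47]  (not all equal)
t=5: [27, 27, 28, 30]  (not all equal)
t=6: [69, 69, 71, 75]  (not all equal)
t=7: [2, 2, 6, 14]  (not all equal)
t=8: [77, 77, 21, 37]  (not all equal)
t=9: [24, 24, 41, 8]  (not all equal)
t=10: [51, 51, 20, 19]  (not all equal)
t=11: [43, 43, 46, 44]  (not all equal)
t=12: [20, 20, 26, 22]  (not all equal)
t=13: [49, 49, 61, 53]  (not all equal)
t=14: [41, 41, 65, 49]  (not all equal)
t=15: [21, 21, 69, 37]  (not all equal)
t=16: [41, 41, 8, 9]  (not all equal)
t=17: [12, 12, 11, 13]  (not all equal)
t=18: [23, 23, 21, 25]  (not all equal)
t=19: [56, 56, 52, 60]  (not all equal)
t=20: [58, 58, 50, 66]  (not all equal)
t=21: [64, 64, 48, 80]  (not all equal)
t=22: [73, 73, 41, 41]  (not all equal)
t=23: [12, 12, 12, 12]  (all equal)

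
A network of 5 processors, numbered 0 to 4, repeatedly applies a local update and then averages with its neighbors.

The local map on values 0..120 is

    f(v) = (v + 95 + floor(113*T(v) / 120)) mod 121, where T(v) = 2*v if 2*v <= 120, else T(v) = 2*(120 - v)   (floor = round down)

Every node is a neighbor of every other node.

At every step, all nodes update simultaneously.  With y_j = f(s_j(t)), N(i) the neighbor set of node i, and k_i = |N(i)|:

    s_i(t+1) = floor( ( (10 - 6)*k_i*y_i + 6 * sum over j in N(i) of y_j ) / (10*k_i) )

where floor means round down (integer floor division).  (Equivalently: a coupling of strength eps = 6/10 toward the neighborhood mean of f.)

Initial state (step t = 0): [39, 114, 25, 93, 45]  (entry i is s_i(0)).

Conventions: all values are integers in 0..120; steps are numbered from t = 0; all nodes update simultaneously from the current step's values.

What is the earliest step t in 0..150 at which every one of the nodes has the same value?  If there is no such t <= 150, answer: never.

Answer: 5
Key observation: Synchronization is absorbing here: once all nodes are equal they stay equal, and step 5 is the first all-equal step.

Derivation:
t=0: [39, 114, 25, 93, 45]  (not all equal)
t=1: [89, 92, 79, 96, 93]  (not all equal)
t=2: [53, 83, 56, 82, 83]  (not all equal)
t=3: [6, 6, 8, 6, 6]  (not all equal)
t=4: [112, 112, 114, 112, 112]  (not all equal)
t=5: [100, 100, 100, 100, 100]  (all equal)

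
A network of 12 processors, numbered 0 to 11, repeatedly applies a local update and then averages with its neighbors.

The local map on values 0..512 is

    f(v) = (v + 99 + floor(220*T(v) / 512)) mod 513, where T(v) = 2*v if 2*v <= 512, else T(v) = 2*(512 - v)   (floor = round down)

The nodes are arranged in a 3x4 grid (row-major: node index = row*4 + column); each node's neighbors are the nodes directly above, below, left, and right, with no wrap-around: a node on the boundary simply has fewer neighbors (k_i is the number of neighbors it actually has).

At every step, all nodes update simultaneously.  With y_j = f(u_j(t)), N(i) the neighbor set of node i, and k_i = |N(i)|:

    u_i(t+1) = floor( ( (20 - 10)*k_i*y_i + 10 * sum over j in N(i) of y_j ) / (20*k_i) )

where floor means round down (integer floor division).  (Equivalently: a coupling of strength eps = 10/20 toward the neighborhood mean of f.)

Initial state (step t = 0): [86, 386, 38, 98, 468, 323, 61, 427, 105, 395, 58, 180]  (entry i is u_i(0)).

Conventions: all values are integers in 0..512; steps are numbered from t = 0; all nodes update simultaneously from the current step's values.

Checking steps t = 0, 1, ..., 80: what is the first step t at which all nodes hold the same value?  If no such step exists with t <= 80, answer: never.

Answer: never
Key observation: The state at step 32 reappears at step 34 — the system is in a cycle of period 2 from step 32 on.  No step 0..34 is synchronized, and the cycle repeats forever, so no step up to 80 (or ever) has all nodes equal.

Derivation:
t=0: [86, 386, 38, 98, 468, 323, 61, 427, 105, 395, 58, 180]  (not all equal)
t=1: [171, 123, 180, 204, 149, 93, 172, 197, 190, 135, 224, 289]  (not all equal)
t=2: [383, 350, 420, 463, 377, 319, 355, 392, 407, 295, 140, 149]  (not all equal)
t=3: [78, 76, 82, 87, 78, 72, 111, 130, 78, 118, 265, 298]  (not all equal)
t=4: [243, 241, 259, 277, 242, 254, 263, 275, 262, 248, 146, 134]  (not all equal)
t=5: [35, 43, 57, 63, 43, 51, 100, 111, 51, 105, 261, 282]  (not all equal)
t=6: [171, 182, 215, 235, 180, 213, 237, 246, 214, 221, 138, 124]  (not all equal)
t=7: [425, 453, 329, 146, 451, 423, 186, 84, 483, 478, 321, 264]  (not all equal)
t=8: [87, 84, 186, 266, 88, 131, 282, 273, 92, 88, 135, 113]  (not all equal)
t=9: [259, 301, 285, 158, 276, 276, 182, 104, 266, 291, 281, 258]  (not all equal)
t=10: [64, 66, 182, 285, 63, 111, 279, 294, 64, 65, 126, 120]  (not all equal)
t=11: [218, 270, 277, 159, 231, 242, 175, 109, 217, 252, 267, 261]  (not all equal)
t=12: [271, 132, 178, 288, 181, 87, 269, 297, 268, 127, 121, 122]  (not all equal)
t=13: [226, 297, 293, 157, 282, 277, 166, 109, 224, 275, 282, 260]  (not all equal)
t=14: [36, 56, 177, 287, 44, 107, 265, 293, 33, 53, 121, 122]  (not all equal)
t=15: [178, 249, 269, 156, 193, 228, 170, 109, 174, 228, 259, 260]  (not all equal)
t=16: [340, 107, 173, 285, 371, 120, 261, 294, 327, 86, 112, 121]  (not all equal)
t=17: [130, 284, 280, 154, 116, 247, 170, 108, 119, 245, 260, 255]  (not all equal)
t=18: [264, 107, 176, 283, 274, 126, 266, 292, 248, 91, 117, 120]  (not all equal)
t=19: [121, 285, 283, 155, 105, 253, 174, 108, 106, 250, 266, 256]  (not all equal)
t=20: [251, 107, 178, 284, 259, 132, 271, 294, 234, 94, 120, 121]  (not all equal)
t=21: [115, 286, 285, 156, 100, 259, 177, 108, 94, 251, 271, 258]  (not all equal)
t=22: [243, 106, 180, 285, 249, 134, 275, 296, 220, 92, 122, 121]  (not all equal)
t=23: [104, 284, 287, 158, 172, 258, 178, 109, 333, 331, 272, 259]  (not all equal)
t=24: [266, 102, 180, 287, 280, 154, 276, 297, 158, 69, 125, 122]  (not all equal)
t=25: [119, 290, 286, 158, 172, 273, 184, 109, 269, 298, 268, 262]  (not all equal)
t=26: [281, 108, 182, 287, 283, 156, 282, 299, 152, 65, 126, 122]  (not all equal)
t=27: [123, 298, 290, 159, 171, 275, 185, 110, 261, 293, 268, 262]  (not all equal)
t=28: [284, 109, 183, 289, 283, 156, 283, 301, 151, 65, 126, 122]  (not all equal)
t=29: [124, 299, 291, 159, 171, 275, 186, 110, 260, 293, 268, 262]  (not all equal)
t=30: [285, 110, 184, 289, 283, 156, 284, 301, 151, 65, 127, 122]  (not all equal)
t=31: [125, 300, 292, 160, 171, 276, 186, 110, 260, 293, 269, 263]  (not all equal)
t=32: [286, 111, 184, 290, 284, 156, 284, 301, 151, 65, 127, 122]  (not all equal)
t=33: [125, 301, 293, 160, 171, 276, 186, 110, 260, 293, 269, 263]  (not all equal)
t=34: [286, 111, 184, 290, 284, 156, 284, 301, 151, 65, 127, 122]  (not all equal)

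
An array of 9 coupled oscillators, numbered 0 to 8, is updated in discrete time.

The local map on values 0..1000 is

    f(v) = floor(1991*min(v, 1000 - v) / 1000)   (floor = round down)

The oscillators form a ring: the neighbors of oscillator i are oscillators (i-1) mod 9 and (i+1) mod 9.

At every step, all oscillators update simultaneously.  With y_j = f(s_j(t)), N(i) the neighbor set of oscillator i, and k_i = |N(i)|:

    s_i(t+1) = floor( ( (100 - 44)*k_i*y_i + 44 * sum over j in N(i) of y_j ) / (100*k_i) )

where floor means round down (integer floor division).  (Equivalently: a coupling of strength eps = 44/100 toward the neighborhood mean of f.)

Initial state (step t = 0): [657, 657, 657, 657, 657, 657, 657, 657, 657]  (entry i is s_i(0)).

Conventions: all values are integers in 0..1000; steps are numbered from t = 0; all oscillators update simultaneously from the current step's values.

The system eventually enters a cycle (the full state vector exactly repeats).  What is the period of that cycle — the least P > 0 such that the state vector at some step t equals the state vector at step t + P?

Simulating step by step:
t=0: [657, 657, 657, 657, 657, 657, 657, 657, 657]
t=1: [682, 682, 682, 682, 682, 682, 682, 682, 682]
t=2: [633, 633, 633, 633, 633, 633, 633, 633, 633]
t=3: [730, 730, 730, 730, 730, 730, 730, 730, 730]
t=4: [537, 537, 537, 537, 537, 537, 537, 537, 537]
t=5: [921, 921, 921, 921, 921, 921, 921, 921, 921]
t=6: [157, 157, 157, 157, 157, 157, 157, 157, 157]
t=7: [312, 312, 312, 312, 312, 312, 312, 312, 312]
t=8: [621, 621, 621, 621, 621, 621, 621, 621, 621]
t=9: [754, 754, 754, 754, 754, 754, 754, 754, 754]
t=10: [489, 489, 489, 489, 489, 489, 489, 489, 489]
t=11: [973, 973, 973, 973, 973, 973, 973, 973, 973]
t=12: [53, 53, 53, 53, 53, 53, 53, 53, 53]
t=13: [105, 105, 105, 105, 105, 105, 105, 105, 105]
t=14: [209, 209, 209, 209, 209, 209, 209, 209, 209]
t=15: [416, 416, 416, 416, 416, 416, 416, 416, 416]
t=16: [828, 828, 828, 828, 828, 828, 828, 828, 828]
t=17: [342, 342, 342, 342, 342, 342, 342, 342, 342]
t=18: [680, 680, 680, 680, 680, 680, 680, 680, 680]
t=19: [637, 637, 637, 637, 637, 637, 637, 637, 637]
t=20: [722, 722, 722, 722, 722, 722, 722, 722, 722]
t=21: [553, 553, 553, 553, 553, 553, 553, 553, 553]
t=22: [889, 889, 889, 889, 889, 889, 889, 889, 889]
t=23: [221, 221, 221, 221, 221, 221, 221, 221, 221]
t=24: [440, 440, 440, 440, 440, 440, 440, 440, 440]
t=25: [876, 876, 876, 876, 876, 876, 876, 876, 876]
t=26: [246, 246, 246, 246, 246, 246, 246, 246, 246]
t=27: [489, 489, 489, 489, 489, 489, 489, 489, 489]

Answer: 17
Key observation: The state at step 10, [489, 489, 489, 489, 489, 489, 489, 489, 489], reappears at step 27 — and no state repeats earlier — so the cycle the system enters has period 17.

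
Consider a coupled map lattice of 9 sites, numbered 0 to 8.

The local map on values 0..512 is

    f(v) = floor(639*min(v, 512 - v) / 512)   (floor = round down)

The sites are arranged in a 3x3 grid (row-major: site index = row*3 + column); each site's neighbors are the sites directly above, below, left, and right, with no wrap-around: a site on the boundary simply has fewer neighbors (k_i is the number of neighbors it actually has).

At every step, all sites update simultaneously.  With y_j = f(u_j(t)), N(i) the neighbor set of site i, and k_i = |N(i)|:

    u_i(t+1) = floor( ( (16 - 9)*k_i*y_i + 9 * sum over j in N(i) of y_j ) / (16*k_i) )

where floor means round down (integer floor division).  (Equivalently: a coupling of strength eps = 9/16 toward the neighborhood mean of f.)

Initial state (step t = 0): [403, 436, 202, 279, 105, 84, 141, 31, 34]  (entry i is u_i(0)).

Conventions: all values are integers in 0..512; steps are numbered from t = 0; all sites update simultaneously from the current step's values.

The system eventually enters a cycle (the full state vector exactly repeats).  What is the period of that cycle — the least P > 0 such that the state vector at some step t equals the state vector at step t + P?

Answer: 8
Key observation: The state at step 23, [303, 303, 303, 303, 303, 303, 303, 303, 303], reappears at step 31 — and no state repeats earlier — so the cycle the system enters has period 8.

Derivation:
t=0: [403, 436, 202, 279, 105, 84, 141, 31, 34]
t=1: [167, 138, 165, 209, 131, 125, 168, 81, 58]
t=2: [212, 183, 181, 222, 168, 150, 192, 127, 103]
t=3: [257, 230, 215, 254, 210, 187, 226, 177, 153]
t=4: [309, 284, 263, 300, 263, 236, 274, 233, 210]
t=5: [264, 287, 298, 276, 294, 294, 285, 289, 278]
t=6: [296, 281, 272, 290, 277, 274, 284, 280, 282]
t=7: [276, 287, 295, 279, 290, 294, 283, 288, 290]
t=8: [288, 280, 273, 287, 278, 273, 284, 279, 276]
t=9: [282, 289, 295, 282, 290, 296, 284, 290, 294]
t=10: [284, 278, 271, 284, 277, 271, 282, 277, 272]
t=11: [286, 292, 297, 286, 292, 298, 287, 293, 297]
t=12: [279, 274, 269, 280, 274, 268, 278, 273, 269]
t=13: [291, 296, 301, 291, 297, 302, 292, 297, 301]
t=14: [273, 268, 264, 273, 268, 263, 272, 268, 264]
t=15: [299, 303, 307, 299, 304, 308, 300, 304, 307]
t=16: [263, 259, 256, 263, 259, 255, 262, 259, 255]
t=17: [311, 314, 317, 311, 314, 317, 312, 315, 317]
t=18: [249, 246, 244, 249, 246, 243, 248, 245, 243]
t=19: [309, 307, 304, 309, 306, 303, 308, 305, 303]
t=20: [253, 255, 258, 253, 256, 259, 254, 257, 259]
t=21: [315, 317, 316, 316, 317, 316, 316, 317, 315]
t=22: [244, 243, 243, 244, 243, 244, 243, 243, 244]
t=23: [303, 303, 303, 303, 303, 303, 303, 303, 303]
t=24: [260, 260, 260, 260, 260, 260, 260, 260, 260]
t=25: [314, 314, 314, 314, 314, 314, 314, 314, 314]
t=26: [247, 247, 247, 247, 247, 247, 247, 247, 247]
t=27: [308, 308, 308, 308, 308, 308, 308, 308, 308]
t=28: [254, 254, 254, 254, 254, 254, 254, 254, 254]
t=29: [317, 317, 317, 317, 317, 317, 317, 317, 317]
t=30: [243, 243, 243, 243, 243, 243, 243, 243, 243]
t=31: [303, 303, 303, 303, 303, 303, 303, 303, 303]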